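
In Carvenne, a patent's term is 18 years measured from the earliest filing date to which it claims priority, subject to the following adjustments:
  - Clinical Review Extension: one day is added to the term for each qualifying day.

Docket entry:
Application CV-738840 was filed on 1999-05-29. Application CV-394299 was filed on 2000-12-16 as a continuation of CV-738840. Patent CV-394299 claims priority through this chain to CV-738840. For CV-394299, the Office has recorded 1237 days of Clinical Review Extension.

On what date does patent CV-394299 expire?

2020-10-17

Earliest priority filing: 29 May 1999.
Base term: 29 May 1999 + 18 years → 29 May 2017.
Clinical Review Extension: +1237 days → 17 October 2020.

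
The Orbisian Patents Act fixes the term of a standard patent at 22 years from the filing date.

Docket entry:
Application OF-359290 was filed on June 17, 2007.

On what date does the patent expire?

2029-06-17

Filing date + 22 years → 17 June 2029.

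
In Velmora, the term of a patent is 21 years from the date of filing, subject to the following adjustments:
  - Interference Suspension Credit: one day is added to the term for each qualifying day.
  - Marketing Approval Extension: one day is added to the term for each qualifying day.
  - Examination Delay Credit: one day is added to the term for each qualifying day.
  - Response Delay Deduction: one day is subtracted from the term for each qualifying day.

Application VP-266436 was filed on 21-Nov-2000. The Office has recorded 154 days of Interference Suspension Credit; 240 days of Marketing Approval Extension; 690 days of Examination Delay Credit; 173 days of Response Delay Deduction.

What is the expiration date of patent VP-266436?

May 20, 2024

Base term: filing date + 21 years → 21 November 2021.
Interference Suspension Credit: +154 days → 24 April 2022.
Marketing Approval Extension: +240 days → 20 December 2022.
Examination Delay Credit: +690 days → 9 November 2024.
Response Delay Deduction: −173 days → 20 May 2024.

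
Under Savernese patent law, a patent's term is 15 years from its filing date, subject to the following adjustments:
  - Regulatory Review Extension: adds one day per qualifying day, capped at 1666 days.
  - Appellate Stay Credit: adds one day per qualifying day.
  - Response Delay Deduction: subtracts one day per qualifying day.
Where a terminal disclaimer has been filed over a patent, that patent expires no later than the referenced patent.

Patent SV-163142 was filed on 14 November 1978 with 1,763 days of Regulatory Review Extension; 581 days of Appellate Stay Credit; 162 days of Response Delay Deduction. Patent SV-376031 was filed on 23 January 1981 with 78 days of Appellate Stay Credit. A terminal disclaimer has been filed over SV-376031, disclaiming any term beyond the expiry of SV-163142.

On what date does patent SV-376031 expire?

Natural term of SV-376031:
  Base: filing + 15 years → 23 January 1996.
  Appellate Stay Credit: +78 days → 10 April 1996.
Expiry of referenced patent SV-163142:
  Base: filing + 15 years → 14 November 1993.
  Regulatory Review Extension: 1763 days claimed exceeds the 1666-day cap, so +1666 days → 7 June 1998.
  Appellate Stay Credit: +581 days → 9 January 2000.
  Response Delay Deduction: −162 days → 31 July 1999.
Terminal disclaimer: SV-376031 expires on the earlier of 10 April 1996 and 31 July 1999.

1996-04-10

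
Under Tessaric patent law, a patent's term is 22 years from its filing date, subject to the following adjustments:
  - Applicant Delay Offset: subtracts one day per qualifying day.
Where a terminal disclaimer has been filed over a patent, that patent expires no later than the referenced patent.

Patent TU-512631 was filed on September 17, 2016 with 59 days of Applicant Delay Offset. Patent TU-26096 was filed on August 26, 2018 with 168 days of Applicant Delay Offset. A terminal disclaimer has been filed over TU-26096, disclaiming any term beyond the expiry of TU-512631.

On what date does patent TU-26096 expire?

July 20, 2038

Natural term of TU-26096:
  Base: filing + 22 years → 26 August 2040.
  Applicant Delay Offset: −168 days → 11 March 2040.
Expiry of referenced patent TU-512631:
  Base: filing + 22 years → 17 September 2038.
  Applicant Delay Offset: −59 days → 20 July 2038.
Terminal disclaimer: TU-26096 expires on the earlier of 11 March 2040 and 20 July 2038.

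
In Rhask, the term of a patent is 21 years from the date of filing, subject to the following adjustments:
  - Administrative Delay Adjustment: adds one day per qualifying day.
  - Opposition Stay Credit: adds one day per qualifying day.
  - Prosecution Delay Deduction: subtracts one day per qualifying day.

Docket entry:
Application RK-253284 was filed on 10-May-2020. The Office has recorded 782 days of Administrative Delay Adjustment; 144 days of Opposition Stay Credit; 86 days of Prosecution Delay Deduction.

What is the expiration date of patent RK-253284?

August 28, 2043

Base term: filing date + 21 years → 10 May 2041.
Administrative Delay Adjustment: +782 days → 1 July 2043.
Opposition Stay Credit: +144 days → 22 November 2043.
Prosecution Delay Deduction: −86 days → 28 August 2043.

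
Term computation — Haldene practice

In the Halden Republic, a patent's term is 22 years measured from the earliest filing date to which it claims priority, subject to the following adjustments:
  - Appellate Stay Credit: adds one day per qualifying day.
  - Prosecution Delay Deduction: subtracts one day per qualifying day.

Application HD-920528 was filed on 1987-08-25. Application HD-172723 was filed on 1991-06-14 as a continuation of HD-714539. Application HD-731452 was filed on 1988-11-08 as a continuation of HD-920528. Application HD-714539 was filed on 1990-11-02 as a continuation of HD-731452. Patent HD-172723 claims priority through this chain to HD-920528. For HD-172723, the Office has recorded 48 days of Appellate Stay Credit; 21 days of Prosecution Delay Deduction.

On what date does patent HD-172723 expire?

September 21, 2009

Earliest priority filing: 25 August 1987.
Base term: 25 August 1987 + 22 years → 25 August 2009.
Appellate Stay Credit: +48 days → 12 October 2009.
Prosecution Delay Deduction: −21 days → 21 September 2009.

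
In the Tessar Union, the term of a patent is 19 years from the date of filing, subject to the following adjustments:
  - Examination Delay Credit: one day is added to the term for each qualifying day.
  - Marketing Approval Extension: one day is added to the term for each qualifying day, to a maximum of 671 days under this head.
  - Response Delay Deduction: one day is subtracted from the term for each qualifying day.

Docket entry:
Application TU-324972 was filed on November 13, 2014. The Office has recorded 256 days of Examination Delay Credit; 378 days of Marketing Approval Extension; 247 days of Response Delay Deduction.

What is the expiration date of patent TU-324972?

2034-12-05

Base term: filing date + 19 years → 13 November 2033.
Examination Delay Credit: +256 days → 27 July 2034.
Marketing Approval Extension: 378 days (within the 671-day cap) → +378 days → 9 August 2035.
Response Delay Deduction: −247 days → 5 December 2034.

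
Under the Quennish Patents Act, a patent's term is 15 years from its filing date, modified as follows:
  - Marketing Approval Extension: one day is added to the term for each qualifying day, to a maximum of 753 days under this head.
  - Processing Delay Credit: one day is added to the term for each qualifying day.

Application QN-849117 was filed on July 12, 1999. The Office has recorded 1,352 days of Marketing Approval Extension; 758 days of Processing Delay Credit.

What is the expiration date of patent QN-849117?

Base term: filing date + 15 years → 12 July 2014.
Marketing Approval Extension: 1352 days claimed exceeds the 753-day cap, so +753 days → 3 August 2016.
Processing Delay Credit: +758 days → 31 August 2018.

August 31, 2018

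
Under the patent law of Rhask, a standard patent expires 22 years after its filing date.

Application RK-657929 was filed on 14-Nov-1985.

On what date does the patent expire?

Filing date + 22 years → 14 November 2007.

November 14, 2007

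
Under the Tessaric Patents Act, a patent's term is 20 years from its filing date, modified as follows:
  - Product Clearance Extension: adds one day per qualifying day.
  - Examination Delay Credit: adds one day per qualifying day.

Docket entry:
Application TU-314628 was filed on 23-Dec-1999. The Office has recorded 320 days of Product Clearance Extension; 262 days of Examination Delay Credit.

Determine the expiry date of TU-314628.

Base term: filing date + 20 years → 23 December 2019.
Product Clearance Extension: +320 days → 7 November 2020.
Examination Delay Credit: +262 days → 27 July 2021.

July 27, 2021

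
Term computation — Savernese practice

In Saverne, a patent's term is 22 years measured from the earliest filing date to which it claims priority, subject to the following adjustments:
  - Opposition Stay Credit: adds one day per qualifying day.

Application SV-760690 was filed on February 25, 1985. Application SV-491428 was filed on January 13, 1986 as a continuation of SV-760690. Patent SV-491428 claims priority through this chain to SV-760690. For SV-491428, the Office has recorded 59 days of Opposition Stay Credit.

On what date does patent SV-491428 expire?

2007-04-25

Earliest priority filing: 25 February 1985.
Base term: 25 February 1985 + 22 years → 25 February 2007.
Opposition Stay Credit: +59 days → 25 April 2007.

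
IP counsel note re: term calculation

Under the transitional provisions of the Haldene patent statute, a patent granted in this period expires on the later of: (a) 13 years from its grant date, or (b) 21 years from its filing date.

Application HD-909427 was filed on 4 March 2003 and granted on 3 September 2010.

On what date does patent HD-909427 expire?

2024-03-04

(a) grant + 13 years → 3 September 2023.
(b) filing + 21 years → 4 March 2024.
Later of the two: 4 March 2024.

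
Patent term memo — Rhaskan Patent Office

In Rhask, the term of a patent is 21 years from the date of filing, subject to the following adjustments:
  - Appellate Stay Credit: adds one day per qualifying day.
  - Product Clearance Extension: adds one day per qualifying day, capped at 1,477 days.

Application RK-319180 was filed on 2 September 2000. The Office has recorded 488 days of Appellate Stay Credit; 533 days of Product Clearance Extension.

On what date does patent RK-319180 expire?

Base term: filing date + 21 years → 2 September 2021.
Appellate Stay Credit: +488 days → 3 January 2023.
Product Clearance Extension: 533 days (within the 1477-day cap) → +533 days → 19 June 2024.

2024-06-19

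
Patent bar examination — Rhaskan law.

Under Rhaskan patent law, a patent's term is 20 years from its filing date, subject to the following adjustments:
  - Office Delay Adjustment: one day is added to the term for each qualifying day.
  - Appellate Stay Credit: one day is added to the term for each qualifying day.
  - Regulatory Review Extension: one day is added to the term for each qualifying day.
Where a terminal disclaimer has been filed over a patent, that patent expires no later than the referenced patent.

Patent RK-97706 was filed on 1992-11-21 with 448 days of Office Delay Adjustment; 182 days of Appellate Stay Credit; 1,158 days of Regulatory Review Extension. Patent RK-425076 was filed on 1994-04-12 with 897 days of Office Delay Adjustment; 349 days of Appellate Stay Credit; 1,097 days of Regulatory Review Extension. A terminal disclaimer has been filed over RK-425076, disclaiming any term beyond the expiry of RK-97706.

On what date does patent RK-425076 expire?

Natural term of RK-425076:
  Base: filing + 20 years → 12 April 2014.
  Office Delay Adjustment: +897 days → 25 September 2016.
  Appellate Stay Credit: +349 days → 9 September 2017.
  Regulatory Review Extension: +1097 days → 10 September 2020.
Expiry of referenced patent RK-97706:
  Base: filing + 20 years → 21 November 2012.
  Office Delay Adjustment: +448 days → 12 February 2014.
  Appellate Stay Credit: +182 days → 13 August 2014.
  Regulatory Review Extension: +1158 days → 14 October 2017.
Terminal disclaimer: RK-425076 expires on the earlier of 10 September 2020 and 14 October 2017.

2017-10-14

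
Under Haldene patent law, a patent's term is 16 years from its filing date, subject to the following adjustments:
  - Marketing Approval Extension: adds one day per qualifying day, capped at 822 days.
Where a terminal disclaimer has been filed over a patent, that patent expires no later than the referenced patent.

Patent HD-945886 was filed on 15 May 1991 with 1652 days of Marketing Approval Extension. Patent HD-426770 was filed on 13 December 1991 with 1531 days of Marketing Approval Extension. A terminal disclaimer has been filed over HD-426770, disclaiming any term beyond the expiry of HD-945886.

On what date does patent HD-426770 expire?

Natural term of HD-426770:
  Base: filing + 16 years → 13 December 2007.
  Marketing Approval Extension: 1531 days claimed exceeds the 822-day cap, so +822 days → 14 March 2010.
Expiry of referenced patent HD-945886:
  Base: filing + 16 years → 15 May 2007.
  Marketing Approval Extension: 1652 days claimed exceeds the 822-day cap, so +822 days → 14 August 2009.
Terminal disclaimer: HD-426770 expires on the earlier of 14 March 2010 and 14 August 2009.

2009-08-14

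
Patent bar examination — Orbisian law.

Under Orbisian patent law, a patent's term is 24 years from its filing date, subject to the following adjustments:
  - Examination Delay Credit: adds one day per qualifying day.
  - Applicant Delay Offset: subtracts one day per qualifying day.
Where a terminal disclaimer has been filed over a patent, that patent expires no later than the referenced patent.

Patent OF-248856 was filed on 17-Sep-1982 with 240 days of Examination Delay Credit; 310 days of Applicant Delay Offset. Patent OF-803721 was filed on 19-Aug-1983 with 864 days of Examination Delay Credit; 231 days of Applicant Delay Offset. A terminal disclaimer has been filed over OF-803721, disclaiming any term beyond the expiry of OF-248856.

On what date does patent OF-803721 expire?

2006-07-09

Natural term of OF-803721:
  Base: filing + 24 years → 19 August 2007.
  Examination Delay Credit: +864 days → 30 December 2009.
  Applicant Delay Offset: −231 days → 13 May 2009.
Expiry of referenced patent OF-248856:
  Base: filing + 24 years → 17 September 2006.
  Examination Delay Credit: +240 days → 15 May 2007.
  Applicant Delay Offset: −310 days → 9 July 2006.
Terminal disclaimer: OF-803721 expires on the earlier of 13 May 2009 and 9 July 2006.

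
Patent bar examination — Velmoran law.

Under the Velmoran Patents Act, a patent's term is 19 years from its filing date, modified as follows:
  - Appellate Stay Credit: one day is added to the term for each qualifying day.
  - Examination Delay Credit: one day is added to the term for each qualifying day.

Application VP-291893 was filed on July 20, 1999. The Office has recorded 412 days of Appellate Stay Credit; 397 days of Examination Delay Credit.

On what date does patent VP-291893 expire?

Base term: filing date + 19 years → 20 July 2018.
Appellate Stay Credit: +412 days → 5 September 2019.
Examination Delay Credit: +397 days → 6 October 2020.

October 6, 2020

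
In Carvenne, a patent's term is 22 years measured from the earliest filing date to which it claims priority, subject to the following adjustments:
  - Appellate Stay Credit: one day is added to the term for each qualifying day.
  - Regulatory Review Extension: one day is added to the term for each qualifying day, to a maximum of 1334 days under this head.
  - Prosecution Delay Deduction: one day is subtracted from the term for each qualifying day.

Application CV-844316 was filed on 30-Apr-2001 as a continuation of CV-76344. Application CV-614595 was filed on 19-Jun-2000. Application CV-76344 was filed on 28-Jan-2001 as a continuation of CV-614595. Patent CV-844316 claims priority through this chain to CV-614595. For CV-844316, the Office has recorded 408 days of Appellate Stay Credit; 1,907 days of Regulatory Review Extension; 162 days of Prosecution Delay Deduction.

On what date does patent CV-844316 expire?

2026-10-16

Earliest priority filing: 19 June 2000.
Base term: 19 June 2000 + 22 years → 19 June 2022.
Appellate Stay Credit: +408 days → 1 August 2023.
Regulatory Review Extension: 1907 days claimed exceeds the 1334-day cap, so +1334 days → 27 March 2027.
Prosecution Delay Deduction: −162 days → 16 October 2026.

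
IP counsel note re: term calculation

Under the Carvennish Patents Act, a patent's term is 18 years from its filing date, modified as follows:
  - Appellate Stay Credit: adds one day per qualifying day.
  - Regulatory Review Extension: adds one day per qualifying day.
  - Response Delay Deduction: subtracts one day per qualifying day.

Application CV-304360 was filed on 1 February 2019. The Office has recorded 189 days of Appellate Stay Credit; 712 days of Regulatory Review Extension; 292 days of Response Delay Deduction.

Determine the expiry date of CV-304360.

October 3, 2038

Base term: filing date + 18 years → 1 February 2037.
Appellate Stay Credit: +189 days → 9 August 2037.
Regulatory Review Extension: +712 days → 22 July 2039.
Response Delay Deduction: −292 days → 3 October 2038.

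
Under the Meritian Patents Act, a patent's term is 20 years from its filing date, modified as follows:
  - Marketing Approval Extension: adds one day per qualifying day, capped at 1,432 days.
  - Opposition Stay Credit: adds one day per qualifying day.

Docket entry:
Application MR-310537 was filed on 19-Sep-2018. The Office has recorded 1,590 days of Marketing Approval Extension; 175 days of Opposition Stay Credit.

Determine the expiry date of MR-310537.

February 12, 2043

Base term: filing date + 20 years → 19 September 2038.
Marketing Approval Extension: 1590 days claimed exceeds the 1432-day cap, so +1432 days → 21 August 2042.
Opposition Stay Credit: +175 days → 12 February 2043.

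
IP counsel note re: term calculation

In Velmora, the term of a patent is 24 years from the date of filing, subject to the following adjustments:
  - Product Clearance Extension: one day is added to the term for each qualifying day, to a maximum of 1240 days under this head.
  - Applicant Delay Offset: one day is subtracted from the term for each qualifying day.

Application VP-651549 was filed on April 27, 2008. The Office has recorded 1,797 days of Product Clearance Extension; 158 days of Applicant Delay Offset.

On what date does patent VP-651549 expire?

2035-04-14

Base term: filing date + 24 years → 27 April 2032.
Product Clearance Extension: 1797 days claimed exceeds the 1240-day cap, so +1240 days → 19 September 2035.
Applicant Delay Offset: −158 days → 14 April 2035.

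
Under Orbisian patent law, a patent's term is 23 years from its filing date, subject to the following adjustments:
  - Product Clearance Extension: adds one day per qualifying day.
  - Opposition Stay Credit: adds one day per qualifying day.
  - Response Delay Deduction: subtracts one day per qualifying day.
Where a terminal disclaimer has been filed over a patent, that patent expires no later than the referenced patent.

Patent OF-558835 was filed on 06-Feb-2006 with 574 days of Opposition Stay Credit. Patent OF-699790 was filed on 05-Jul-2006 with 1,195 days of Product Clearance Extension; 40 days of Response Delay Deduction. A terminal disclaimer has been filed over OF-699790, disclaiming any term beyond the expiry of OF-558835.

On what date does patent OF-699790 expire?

Natural term of OF-699790:
  Base: filing + 23 years → 5 July 2029.
  Product Clearance Extension: +1195 days → 12 October 2032.
  Response Delay Deduction: −40 days → 2 September 2032.
Expiry of referenced patent OF-558835:
  Base: filing + 23 years → 6 February 2029.
  Opposition Stay Credit: +574 days → 3 September 2030.
Terminal disclaimer: OF-699790 expires on the earlier of 2 September 2032 and 3 September 2030.

September 3, 2030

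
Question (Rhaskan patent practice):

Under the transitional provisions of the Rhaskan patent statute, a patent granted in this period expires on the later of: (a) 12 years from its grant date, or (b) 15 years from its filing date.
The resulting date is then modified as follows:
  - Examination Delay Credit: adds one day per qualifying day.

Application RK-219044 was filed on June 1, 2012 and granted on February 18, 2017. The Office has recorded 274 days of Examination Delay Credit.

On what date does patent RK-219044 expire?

(a) grant + 12 years → 18 February 2029.
(b) filing + 15 years → 1 June 2027.
Later of the two: 18 February 2029.
Examination Delay Credit: +274 days → 19 November 2029.

November 19, 2029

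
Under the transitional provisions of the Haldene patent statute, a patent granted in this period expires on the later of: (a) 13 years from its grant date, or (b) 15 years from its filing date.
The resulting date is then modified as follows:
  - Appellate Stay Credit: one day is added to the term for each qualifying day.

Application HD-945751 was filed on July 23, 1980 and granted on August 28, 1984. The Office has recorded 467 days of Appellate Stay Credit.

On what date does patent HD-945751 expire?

December 8, 1998

(a) grant + 13 years → 28 August 1997.
(b) filing + 15 years → 23 July 1995.
Later of the two: 28 August 1997.
Appellate Stay Credit: +467 days → 8 December 1998.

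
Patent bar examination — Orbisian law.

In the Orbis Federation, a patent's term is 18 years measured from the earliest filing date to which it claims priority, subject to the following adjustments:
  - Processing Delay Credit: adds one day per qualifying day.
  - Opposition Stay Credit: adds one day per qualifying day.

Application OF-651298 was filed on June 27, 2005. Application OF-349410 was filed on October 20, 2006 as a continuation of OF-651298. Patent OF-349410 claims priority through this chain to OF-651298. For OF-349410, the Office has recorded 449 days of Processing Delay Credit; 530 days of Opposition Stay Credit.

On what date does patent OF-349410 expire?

Earliest priority filing: 27 June 2005.
Base term: 27 June 2005 + 18 years → 27 June 2023.
Processing Delay Credit: +449 days → 18 September 2024.
Opposition Stay Credit: +530 days → 2 March 2026.

2026-03-02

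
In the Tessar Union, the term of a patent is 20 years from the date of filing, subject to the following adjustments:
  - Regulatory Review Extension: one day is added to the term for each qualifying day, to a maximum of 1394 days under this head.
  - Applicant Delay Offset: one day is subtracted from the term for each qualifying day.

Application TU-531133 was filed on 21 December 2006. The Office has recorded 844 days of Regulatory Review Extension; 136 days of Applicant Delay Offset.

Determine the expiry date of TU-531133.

November 28, 2028

Base term: filing date + 20 years → 21 December 2026.
Regulatory Review Extension: 844 days (within the 1394-day cap) → +844 days → 13 April 2029.
Applicant Delay Offset: −136 days → 28 November 2028.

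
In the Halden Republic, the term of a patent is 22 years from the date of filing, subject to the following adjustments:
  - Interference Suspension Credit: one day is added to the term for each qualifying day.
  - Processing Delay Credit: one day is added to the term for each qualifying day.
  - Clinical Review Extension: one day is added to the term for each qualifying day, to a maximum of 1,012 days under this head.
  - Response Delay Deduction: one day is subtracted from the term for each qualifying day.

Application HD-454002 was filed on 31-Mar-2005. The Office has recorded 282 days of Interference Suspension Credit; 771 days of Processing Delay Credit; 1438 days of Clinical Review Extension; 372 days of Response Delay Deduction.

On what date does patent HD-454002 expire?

Base term: filing date + 22 years → 31 March 2027.
Interference Suspension Credit: +282 days → 7 January 2028.
Processing Delay Credit: +771 days → 16 February 2030.
Clinical Review Extension: 1438 days claimed exceeds the 1012-day cap, so +1012 days → 24 November 2032.
Response Delay Deduction: −372 days → 18 November 2031.

November 18, 2031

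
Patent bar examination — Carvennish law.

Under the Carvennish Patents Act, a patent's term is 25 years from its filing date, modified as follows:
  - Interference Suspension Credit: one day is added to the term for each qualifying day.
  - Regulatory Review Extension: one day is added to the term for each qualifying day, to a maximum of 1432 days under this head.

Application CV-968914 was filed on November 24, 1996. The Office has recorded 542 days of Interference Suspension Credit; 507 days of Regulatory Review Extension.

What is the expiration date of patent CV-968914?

October 8, 2024

Base term: filing date + 25 years → 24 November 2021.
Interference Suspension Credit: +542 days → 20 May 2023.
Regulatory Review Extension: 507 days (within the 1432-day cap) → +507 days → 8 October 2024.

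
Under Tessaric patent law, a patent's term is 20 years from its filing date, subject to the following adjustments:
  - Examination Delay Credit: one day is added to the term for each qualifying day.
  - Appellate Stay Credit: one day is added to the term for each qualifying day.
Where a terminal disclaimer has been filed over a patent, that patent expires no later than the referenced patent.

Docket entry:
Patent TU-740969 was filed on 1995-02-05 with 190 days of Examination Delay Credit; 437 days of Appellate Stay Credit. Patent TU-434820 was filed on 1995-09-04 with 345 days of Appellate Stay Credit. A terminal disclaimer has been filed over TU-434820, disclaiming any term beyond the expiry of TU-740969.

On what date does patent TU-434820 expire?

August 14, 2016

Natural term of TU-434820:
  Base: filing + 20 years → 4 September 2015.
  Appellate Stay Credit: +345 days → 14 August 2016.
Expiry of referenced patent TU-740969:
  Base: filing + 20 years → 5 February 2015.
  Examination Delay Credit: +190 days → 14 August 2015.
  Appellate Stay Credit: +437 days → 24 October 2016.
Terminal disclaimer: TU-434820 expires on the earlier of 14 August 2016 and 24 October 2016.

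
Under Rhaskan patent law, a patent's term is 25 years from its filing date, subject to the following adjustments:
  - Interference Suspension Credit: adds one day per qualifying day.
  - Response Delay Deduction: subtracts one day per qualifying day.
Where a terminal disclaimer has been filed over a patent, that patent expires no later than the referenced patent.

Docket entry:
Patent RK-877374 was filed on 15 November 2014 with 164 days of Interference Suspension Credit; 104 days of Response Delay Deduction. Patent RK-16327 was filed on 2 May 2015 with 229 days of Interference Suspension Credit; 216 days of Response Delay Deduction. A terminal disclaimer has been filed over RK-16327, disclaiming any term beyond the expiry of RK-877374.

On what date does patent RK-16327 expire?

January 14, 2040

Natural term of RK-16327:
  Base: filing + 25 years → 2 May 2040.
  Interference Suspension Credit: +229 days → 17 December 2040.
  Response Delay Deduction: −216 days → 15 May 2040.
Expiry of referenced patent RK-877374:
  Base: filing + 25 years → 15 November 2039.
  Interference Suspension Credit: +164 days → 27 April 2040.
  Response Delay Deduction: −104 days → 14 January 2040.
Terminal disclaimer: RK-16327 expires on the earlier of 15 May 2040 and 14 January 2040.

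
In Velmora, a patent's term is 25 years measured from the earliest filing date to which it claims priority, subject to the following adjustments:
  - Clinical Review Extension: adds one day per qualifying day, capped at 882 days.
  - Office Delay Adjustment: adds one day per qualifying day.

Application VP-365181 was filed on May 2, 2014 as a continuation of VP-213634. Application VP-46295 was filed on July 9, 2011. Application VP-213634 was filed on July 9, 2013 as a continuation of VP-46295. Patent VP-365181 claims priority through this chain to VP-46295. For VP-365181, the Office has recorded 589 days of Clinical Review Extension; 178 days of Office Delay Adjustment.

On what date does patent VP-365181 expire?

2038-08-15

Earliest priority filing: 9 July 2011.
Base term: 9 July 2011 + 25 years → 9 July 2036.
Clinical Review Extension: 589 days (within the 882-day cap) → +589 days → 18 February 2038.
Office Delay Adjustment: +178 days → 15 August 2038.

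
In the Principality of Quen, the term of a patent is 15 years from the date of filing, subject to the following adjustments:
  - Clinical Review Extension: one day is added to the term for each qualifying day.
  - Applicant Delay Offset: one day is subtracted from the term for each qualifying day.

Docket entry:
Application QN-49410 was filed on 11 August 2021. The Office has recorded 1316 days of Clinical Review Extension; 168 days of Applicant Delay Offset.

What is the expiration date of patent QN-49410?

Base term: filing date + 15 years → 11 August 2036.
Clinical Review Extension: +1316 days → 19 March 2040.
Applicant Delay Offset: −168 days → 3 October 2039.

2039-10-03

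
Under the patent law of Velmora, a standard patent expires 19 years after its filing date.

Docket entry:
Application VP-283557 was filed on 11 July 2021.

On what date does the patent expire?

Filing date + 19 years → 11 July 2040.

July 11, 2040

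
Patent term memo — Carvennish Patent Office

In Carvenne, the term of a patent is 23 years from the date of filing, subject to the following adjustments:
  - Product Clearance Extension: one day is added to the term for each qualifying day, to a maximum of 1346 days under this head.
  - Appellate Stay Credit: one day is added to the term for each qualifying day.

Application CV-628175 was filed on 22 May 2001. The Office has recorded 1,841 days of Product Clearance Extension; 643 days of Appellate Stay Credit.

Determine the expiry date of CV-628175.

Base term: filing date + 23 years → 22 May 2024.
Product Clearance Extension: 1841 days claimed exceeds the 1346-day cap, so +1346 days → 28 January 2028.
Appellate Stay Credit: +643 days → 1 November 2029.

November 1, 2029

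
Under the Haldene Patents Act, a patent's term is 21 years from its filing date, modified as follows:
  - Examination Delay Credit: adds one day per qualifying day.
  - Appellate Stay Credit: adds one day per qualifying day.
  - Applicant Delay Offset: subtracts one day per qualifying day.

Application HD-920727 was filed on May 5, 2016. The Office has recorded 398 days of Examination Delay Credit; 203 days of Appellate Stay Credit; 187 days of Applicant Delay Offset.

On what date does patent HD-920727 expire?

Base term: filing date + 21 years → 5 May 2037.
Examination Delay Credit: +398 days → 7 June 2038.
Appellate Stay Credit: +203 days → 27 December 2038.
Applicant Delay Offset: −187 days → 23 June 2038.

2038-06-23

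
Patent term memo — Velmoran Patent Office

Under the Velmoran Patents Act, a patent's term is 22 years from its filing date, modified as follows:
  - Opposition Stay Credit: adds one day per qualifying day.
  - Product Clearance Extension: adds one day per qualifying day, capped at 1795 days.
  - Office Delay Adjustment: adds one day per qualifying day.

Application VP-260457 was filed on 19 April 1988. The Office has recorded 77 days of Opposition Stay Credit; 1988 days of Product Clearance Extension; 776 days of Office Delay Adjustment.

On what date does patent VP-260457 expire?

July 19, 2017

Base term: filing date + 22 years → 19 April 2010.
Opposition Stay Credit: +77 days → 5 July 2010.
Product Clearance Extension: 1988 days claimed exceeds the 1795-day cap, so +1795 days → 4 June 2015.
Office Delay Adjustment: +776 days → 19 July 2017.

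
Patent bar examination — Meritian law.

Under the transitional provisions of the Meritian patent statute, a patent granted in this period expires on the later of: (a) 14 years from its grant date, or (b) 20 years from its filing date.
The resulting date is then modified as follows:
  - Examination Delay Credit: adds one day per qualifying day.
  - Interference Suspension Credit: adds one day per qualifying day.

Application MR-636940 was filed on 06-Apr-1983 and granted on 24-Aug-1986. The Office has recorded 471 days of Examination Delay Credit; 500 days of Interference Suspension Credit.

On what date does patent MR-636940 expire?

(a) grant + 14 years → 24 August 2000.
(b) filing + 20 years → 6 April 2003.
Later of the two: 6 April 2003.
Examination Delay Credit: +471 days → 20 July 2004.
Interference Suspension Credit: +500 days → 2 December 2005.

2005-12-02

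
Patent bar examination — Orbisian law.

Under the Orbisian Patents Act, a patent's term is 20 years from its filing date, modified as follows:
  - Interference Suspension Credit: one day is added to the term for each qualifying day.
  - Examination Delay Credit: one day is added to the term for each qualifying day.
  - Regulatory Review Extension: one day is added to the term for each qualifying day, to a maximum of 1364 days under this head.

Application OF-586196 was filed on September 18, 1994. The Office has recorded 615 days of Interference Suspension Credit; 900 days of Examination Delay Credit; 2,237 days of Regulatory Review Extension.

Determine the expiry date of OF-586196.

Base term: filing date + 20 years → 18 September 2014.
Interference Suspension Credit: +615 days → 25 May 2016.
Examination Delay Credit: +900 days → 11 November 2018.
Regulatory Review Extension: 2237 days claimed exceeds the 1364-day cap, so +1364 days → 6 August 2022.

2022-08-06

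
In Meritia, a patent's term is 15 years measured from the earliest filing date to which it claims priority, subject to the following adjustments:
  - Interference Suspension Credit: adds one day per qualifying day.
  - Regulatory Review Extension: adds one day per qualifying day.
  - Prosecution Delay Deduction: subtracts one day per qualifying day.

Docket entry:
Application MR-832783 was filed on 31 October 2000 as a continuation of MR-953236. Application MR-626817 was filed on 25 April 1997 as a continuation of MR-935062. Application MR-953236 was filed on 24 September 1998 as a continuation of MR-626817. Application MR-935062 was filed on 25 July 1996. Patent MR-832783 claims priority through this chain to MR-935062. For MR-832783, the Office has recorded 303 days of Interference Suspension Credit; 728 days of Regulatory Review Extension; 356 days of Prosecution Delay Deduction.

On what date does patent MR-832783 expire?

2013-05-30

Earliest priority filing: 25 July 1996.
Base term: 25 July 1996 + 15 years → 25 July 2011.
Interference Suspension Credit: +303 days → 23 May 2012.
Regulatory Review Extension: +728 days → 21 May 2014.
Prosecution Delay Deduction: −356 days → 30 May 2013.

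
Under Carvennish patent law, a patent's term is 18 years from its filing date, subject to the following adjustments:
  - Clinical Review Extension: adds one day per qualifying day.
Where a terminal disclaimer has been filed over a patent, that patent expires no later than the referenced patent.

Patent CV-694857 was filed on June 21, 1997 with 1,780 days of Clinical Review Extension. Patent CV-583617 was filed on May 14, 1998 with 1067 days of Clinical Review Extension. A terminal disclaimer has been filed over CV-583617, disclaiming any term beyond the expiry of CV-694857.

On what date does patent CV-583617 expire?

Natural term of CV-583617:
  Base: filing + 18 years → 14 May 2016.
  Clinical Review Extension: +1067 days → 16 April 2019.
Expiry of referenced patent CV-694857:
  Base: filing + 18 years → 21 June 2015.
  Clinical Review Extension: +1780 days → 5 May 2020.
Terminal disclaimer: CV-583617 expires on the earlier of 16 April 2019 and 5 May 2020.

2019-04-16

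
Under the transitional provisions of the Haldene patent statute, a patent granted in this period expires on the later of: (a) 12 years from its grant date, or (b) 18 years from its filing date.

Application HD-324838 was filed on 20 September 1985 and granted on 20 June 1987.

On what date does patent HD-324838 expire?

(a) grant + 12 years → 20 June 1999.
(b) filing + 18 years → 20 September 2003.
Later of the two: 20 September 2003.

2003-09-20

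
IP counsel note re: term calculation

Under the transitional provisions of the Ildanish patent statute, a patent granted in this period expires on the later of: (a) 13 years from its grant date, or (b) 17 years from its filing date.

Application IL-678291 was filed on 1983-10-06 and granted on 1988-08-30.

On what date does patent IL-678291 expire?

(a) grant + 13 years → 30 August 2001.
(b) filing + 17 years → 6 October 2000.
Later of the two: 30 August 2001.

August 30, 2001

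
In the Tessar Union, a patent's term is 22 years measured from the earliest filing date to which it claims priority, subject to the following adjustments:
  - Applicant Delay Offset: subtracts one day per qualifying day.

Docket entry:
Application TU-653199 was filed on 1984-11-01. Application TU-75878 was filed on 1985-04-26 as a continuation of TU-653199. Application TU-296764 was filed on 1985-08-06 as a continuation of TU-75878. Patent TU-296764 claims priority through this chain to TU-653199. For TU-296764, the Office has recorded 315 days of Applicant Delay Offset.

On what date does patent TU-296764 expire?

Earliest priority filing: 1 November 1984.
Base term: 1 November 1984 + 22 years → 1 November 2006.
Applicant Delay Offset: −315 days → 21 December 2005.

2005-12-21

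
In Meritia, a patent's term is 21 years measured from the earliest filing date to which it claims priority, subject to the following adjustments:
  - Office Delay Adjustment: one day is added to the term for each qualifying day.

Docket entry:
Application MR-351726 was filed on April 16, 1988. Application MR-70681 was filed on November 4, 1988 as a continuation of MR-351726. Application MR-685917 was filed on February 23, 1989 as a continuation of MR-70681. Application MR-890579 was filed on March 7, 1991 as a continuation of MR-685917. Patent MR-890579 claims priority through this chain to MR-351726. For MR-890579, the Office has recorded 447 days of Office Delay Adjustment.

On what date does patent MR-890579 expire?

2010-07-07

Earliest priority filing: 16 April 1988.
Base term: 16 April 1988 + 21 years → 16 April 2009.
Office Delay Adjustment: +447 days → 7 July 2010.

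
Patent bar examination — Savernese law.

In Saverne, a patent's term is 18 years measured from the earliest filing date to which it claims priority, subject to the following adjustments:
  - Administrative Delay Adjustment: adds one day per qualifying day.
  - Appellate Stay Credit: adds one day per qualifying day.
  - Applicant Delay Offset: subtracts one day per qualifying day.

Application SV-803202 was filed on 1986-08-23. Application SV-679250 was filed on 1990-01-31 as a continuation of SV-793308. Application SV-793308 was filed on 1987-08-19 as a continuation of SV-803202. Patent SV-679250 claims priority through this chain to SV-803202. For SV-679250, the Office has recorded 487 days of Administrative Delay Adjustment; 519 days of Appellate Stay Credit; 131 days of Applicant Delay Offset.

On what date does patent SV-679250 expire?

2007-01-15

Earliest priority filing: 23 August 1986.
Base term: 23 August 1986 + 18 years → 23 August 2004.
Administrative Delay Adjustment: +487 days → 23 December 2005.
Appellate Stay Credit: +519 days → 26 May 2007.
Applicant Delay Offset: −131 days → 15 January 2007.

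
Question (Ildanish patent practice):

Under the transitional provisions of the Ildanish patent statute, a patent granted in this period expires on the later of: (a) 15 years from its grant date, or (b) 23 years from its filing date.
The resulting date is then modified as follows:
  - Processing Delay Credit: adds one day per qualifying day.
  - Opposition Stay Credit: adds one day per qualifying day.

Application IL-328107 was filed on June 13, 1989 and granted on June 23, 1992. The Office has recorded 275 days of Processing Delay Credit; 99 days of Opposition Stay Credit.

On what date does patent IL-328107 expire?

(a) grant + 15 years → 23 June 2007.
(b) filing + 23 years → 13 June 2012.
Later of the two: 13 June 2012.
Processing Delay Credit: +275 days → 15 March 2013.
Opposition Stay Credit: +99 days → 22 June 2013.

June 22, 2013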